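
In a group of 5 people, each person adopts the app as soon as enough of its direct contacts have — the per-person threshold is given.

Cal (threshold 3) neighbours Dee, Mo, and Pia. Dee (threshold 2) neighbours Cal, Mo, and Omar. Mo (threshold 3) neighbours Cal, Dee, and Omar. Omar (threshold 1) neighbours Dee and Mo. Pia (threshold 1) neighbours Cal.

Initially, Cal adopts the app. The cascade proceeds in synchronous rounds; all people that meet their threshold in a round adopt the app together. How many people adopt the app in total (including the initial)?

2

Round 1 — Cal adopts the app (initial).
Round 2 — checking thresholds:
  Dee: 1 of 3 neighbours < 2, below threshold.
  Mo: 1 of 3 neighbours < 3, below threshold.
  Pia: 1 of 1 neighbours ≥ 1, adopts the app.
Round 3 — no new adoptions; cascade stops.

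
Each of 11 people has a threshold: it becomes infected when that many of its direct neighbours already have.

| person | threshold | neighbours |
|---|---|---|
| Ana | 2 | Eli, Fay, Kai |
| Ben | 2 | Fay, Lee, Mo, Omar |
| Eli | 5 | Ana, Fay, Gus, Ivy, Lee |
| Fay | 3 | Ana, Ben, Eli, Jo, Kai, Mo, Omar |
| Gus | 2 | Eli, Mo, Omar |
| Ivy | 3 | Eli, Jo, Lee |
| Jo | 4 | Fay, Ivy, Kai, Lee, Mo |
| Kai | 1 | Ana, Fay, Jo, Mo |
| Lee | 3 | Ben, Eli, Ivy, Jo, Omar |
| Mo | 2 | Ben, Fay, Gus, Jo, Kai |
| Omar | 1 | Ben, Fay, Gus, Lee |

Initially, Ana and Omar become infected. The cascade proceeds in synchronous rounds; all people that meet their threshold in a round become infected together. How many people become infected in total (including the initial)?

Round 1 — Ana, Omar become infected (initial).
Round 2 — checking thresholds:
  Ben: 1 of 4 neighbours < 2, not yet.
  Eli: 1 of 5 neighbours < 5, not yet.
  Fay: 2 of 7 neighbours < 3, not yet.
  Gus: 1 of 3 neighbours < 2, not yet.
  Kai: 1 of 4 neighbours ≥ 1, becomes infected.
  Lee: 1 of 5 neighbours < 3, not yet.
Round 3 — checking thresholds:
  Ben: 1 of 4 neighbours < 2, not yet.
  Eli: 1 of 5 neighbours < 5, not yet.
  Fay: 3 of 7 neighbours ≥ 3, becomes infected.
  Gus: 1 of 3 neighbours < 2, not yet.
  Jo: 1 of 5 neighbours < 4, not yet.
  Lee: 1 of 5 neighbours < 3, not yet.
  Mo: 1 of 5 neighbours < 2, not yet.
Round 4 — checking thresholds:
  Ben: 2 of 4 neighbours ≥ 2, becomes infected.
  Eli: 2 of 5 neighbours < 5, not yet.
  Gus: 1 of 3 neighbours < 2, not yet.
  Jo: 2 of 5 neighbours < 4, not yet.
  Lee: 1 of 5 neighbours < 3, not yet.
  Mo: 2 of 5 neighbours ≥ 2, becomes infected.
Round 5 — checking thresholds:
  Eli: 2 of 5 neighbours < 5, not yet.
  Gus: 2 of 3 neighbours ≥ 2, becomes infected.
  Jo: 3 of 5 neighbours < 4, not yet.
  Lee: 2 of 5 neighbours < 3, not yet.
Round 6 — no new infections; cascade stops.

7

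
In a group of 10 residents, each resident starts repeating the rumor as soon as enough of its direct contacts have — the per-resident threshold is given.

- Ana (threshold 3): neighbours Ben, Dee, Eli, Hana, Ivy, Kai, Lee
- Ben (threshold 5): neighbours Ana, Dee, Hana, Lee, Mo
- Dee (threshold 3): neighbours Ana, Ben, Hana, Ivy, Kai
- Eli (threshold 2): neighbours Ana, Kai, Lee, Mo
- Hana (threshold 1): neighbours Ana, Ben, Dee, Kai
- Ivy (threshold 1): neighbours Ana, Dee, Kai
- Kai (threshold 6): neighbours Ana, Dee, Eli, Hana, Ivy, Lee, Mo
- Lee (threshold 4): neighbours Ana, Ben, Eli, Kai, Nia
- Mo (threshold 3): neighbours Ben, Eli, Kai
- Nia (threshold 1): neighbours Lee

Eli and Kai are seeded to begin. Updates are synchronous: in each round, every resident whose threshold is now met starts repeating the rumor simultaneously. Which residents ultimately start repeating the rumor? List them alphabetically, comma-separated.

Round 1 — Eli, Kai start repeating the rumor (initial).
Round 2 — checking thresholds:
  Ana: 2 of 7 neighbours < 3, not yet.
  Dee: 1 of 5 neighbours < 3, not yet.
  Hana: 1 of 4 neighbours ≥ 1, starts repeating the rumor.
  Ivy: 1 of 3 neighbours ≥ 1, starts repeating the rumor.
  Lee: 2 of 5 neighbours < 4, not yet.
  Mo: 2 of 3 neighbours < 3, not yet.
Round 3 — checking thresholds:
  Ana: 4 of 7 neighbours ≥ 3, starts repeating the rumor.
  Ben: 1 of 5 neighbours < 5, not yet.
  Dee: 3 of 5 neighbours ≥ 3, starts repeating the rumor.
  Lee: 2 of 5 neighbours < 4, not yet.
  Mo: 2 of 3 neighbours < 3, not yet.
Round 4 — no new spreads; cascade stops.

Ana, Dee, Eli, Hana, Ivy, Kai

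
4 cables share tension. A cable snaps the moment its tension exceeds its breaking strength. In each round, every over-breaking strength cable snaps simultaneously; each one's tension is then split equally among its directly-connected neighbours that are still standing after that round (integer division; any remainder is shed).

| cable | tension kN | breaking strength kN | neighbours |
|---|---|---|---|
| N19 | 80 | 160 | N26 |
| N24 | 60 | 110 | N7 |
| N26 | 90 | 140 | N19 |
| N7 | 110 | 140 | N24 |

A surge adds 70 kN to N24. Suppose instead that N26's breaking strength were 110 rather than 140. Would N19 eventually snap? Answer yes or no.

With N26's breaking strength at 110:
Round 1 — N24 at 130 > 110. N24 snaps.
  N24 sheds 130 kN to N7: 130 each.
    N7: 110+130 = 240 > 140
Round 2 — N7 snaps.
  N7 sheds 240 kN: no online neighbours, lost.
No further breaks.

no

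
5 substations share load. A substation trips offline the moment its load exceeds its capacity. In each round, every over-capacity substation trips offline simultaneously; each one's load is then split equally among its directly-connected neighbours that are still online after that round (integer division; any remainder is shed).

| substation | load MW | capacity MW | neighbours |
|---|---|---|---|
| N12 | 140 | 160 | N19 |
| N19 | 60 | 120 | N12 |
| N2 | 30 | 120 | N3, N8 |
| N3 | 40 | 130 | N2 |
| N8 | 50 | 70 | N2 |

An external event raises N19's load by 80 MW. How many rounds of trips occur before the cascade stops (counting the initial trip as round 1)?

Round 1 — N19 at 140 > 120. N19 trips offline.
  N19 sheds 140 MW to N12: 140 each.
    N12: 140+140 = 280 > 160
Round 2 — N12 trips offline.
  N12 sheds 280 MW: no online neighbours, lost.
No further trips.

2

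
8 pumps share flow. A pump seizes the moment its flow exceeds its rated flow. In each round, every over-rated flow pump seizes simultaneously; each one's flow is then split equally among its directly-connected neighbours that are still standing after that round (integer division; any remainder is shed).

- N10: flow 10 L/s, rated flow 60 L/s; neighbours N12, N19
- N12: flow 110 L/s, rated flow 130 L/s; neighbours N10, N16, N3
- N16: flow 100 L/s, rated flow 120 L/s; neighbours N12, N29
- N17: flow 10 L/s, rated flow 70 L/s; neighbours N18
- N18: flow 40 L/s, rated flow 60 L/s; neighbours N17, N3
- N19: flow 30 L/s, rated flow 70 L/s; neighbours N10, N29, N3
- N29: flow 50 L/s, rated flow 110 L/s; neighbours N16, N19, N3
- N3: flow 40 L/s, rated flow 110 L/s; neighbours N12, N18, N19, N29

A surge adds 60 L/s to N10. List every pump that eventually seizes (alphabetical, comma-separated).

N10, N12, N16, N17, N18, N19, N29, N3

Round 1 — N10 at 70 > 60. N10 seizes.
  N10 sheds 70 L/s to N12, N19: 35 each.
    N12: 110+35 = 145 > 130
    N19: 30+35 = 65 ≤ 70
Round 2 — N12 seizes.
  N12 sheds 145 L/s to N16, N3: 72 each (1 lost).
    N16: 100+72 = 172 > 120
    N3: 40+72 = 112 > 110
Round 3 — N16, N3 seize.
  N16 sheds 172 L/s to N29: 172 each.
    N29: 50+172 = 222 > 110
  N3 sheds 112 L/s to N18, N19, N29: 37 each (1 lost).
    N18: 40+37 = 77 > 60
    N19: 65+37 = 102 > 70
    N29: 222+37 = 259 > 110
Round 4 — N18, N19, N29 seize.
  N18 sheds 77 L/s to N17: 77 each.
    N17: 10+77 = 87 > 70
  N19 sheds 102 L/s: no online neighbours, lost.
  N29 sheds 259 L/s: no online neighbours, lost.
Round 5 — N17 seizes.
  N17 sheds 87 L/s: no online neighbours, lost.
No further seizures.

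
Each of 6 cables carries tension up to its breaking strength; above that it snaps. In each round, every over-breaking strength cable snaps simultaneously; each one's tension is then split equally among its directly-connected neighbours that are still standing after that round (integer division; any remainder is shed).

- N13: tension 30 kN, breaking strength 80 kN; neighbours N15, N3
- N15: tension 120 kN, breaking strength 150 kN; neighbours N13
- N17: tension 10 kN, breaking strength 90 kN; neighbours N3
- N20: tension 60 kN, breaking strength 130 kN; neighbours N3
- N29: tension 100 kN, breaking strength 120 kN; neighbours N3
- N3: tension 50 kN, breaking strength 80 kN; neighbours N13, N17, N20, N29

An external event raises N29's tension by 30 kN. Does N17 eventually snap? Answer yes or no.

no

Round 1 — N29 at 130 > 120. N29 snaps.
  N29 sheds 130 kN to N3: 130 each.
    N3: 50+130 = 180 > 80
Round 2 — N3 snaps.
  N3 sheds 180 kN to N13, N17, N20: 60 each.
    N13: 30+60 = 90 > 80
    N17: 10+60 = 70 ≤ 90
    N20: 60+60 = 120 ≤ 130
Round 3 — N13 snaps.
  N13 sheds 90 kN to N15: 90 each.
    N15: 120+90 = 210 > 150
Round 4 — N15 snaps.
  N15 sheds 210 kN: no online neighbours, lost.
No further breaks.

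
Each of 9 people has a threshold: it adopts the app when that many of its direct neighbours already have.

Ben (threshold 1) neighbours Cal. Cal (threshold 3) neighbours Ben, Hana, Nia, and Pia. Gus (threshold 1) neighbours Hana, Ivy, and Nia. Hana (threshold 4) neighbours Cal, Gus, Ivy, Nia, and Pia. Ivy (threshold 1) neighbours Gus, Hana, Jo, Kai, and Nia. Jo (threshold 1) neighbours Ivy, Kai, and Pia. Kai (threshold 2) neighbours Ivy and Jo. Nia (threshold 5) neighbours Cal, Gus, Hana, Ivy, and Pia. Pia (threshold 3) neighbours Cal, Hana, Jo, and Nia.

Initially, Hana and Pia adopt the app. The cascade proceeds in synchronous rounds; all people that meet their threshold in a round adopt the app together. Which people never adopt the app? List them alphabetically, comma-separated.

Round 1 — Hana, Pia adopt the app (initial).
Round 2 — checking thresholds:
  Cal: 2 of 4 neighbours < 3, holds.
  Gus: 1 of 3 neighbours ≥ 1, adopts the app.
  Ivy: 1 of 5 neighbours ≥ 1, adopts the app.
  Jo: 1 of 3 neighbours ≥ 1, adopts the app.
  Nia: 2 of 5 neighbours < 5, holds.
Round 3 — checking thresholds:
  Cal: 2 of 4 neighbours < 3, holds.
  Kai: 2 of 2 neighbours ≥ 2, adopts the app.
  Nia: 4 of 5 neighbours < 5, holds.
Round 4 — no new adoptions; cascade stops.

Ben, Cal, Nia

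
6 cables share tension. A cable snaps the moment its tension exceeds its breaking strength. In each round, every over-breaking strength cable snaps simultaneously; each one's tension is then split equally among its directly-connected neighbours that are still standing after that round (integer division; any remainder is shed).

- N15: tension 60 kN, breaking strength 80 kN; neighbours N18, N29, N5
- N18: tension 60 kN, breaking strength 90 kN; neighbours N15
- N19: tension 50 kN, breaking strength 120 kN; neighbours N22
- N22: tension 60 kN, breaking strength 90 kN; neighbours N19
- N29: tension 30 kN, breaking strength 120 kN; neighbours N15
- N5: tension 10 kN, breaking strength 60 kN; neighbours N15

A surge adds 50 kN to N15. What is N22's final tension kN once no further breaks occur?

Round 1 — N15 at 110 > 80. N15 snaps.
  N15 sheds 110 kN to N18, N29, N5: 36 each (2 lost).
    N18: 60+36 = 96 > 90
    N29: 30+36 = 66 ≤ 120
    N5: 10+36 = 46 ≤ 60
Round 2 — N18 snaps.
  N18 sheds 96 kN: no online neighbours, lost.
No further breaks.

60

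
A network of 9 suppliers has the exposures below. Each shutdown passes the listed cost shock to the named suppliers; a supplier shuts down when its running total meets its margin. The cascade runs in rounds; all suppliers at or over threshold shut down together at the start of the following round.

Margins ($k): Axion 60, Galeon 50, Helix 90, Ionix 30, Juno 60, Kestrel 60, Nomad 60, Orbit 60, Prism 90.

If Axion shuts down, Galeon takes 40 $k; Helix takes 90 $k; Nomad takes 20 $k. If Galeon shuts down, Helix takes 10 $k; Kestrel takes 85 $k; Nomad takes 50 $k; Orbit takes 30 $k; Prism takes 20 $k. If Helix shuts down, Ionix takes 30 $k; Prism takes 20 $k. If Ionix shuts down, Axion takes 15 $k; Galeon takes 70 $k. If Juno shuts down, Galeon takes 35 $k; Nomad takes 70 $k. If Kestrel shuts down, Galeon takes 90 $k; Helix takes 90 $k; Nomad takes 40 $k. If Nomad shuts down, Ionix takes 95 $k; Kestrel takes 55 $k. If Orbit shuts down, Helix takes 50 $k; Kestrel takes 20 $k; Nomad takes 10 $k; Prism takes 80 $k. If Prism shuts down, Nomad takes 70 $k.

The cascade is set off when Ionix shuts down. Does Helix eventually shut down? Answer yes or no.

yes

Round 1 — Ionix shuts down (initial).
  Axion: +15 → 15 < 60
  Galeon: +70 → 70 ≥ 50
Round 2 — Galeon shuts down.
  Helix: +10 → 10 < 90
  Kestrel: +85 → 85 ≥ 60
  Nomad: +50 → 50 < 60
  Orbit: +30 → 30 < 60
  Prism: +20 → 20 < 90
Round 3 — Kestrel shuts down.
  Helix: +90 → 100 ≥ 90
  Nomad: +40 → 90 ≥ 60
Round 4 — Helix, Nomad shut down.
  Prism: +20 → 40 < 90
No further shutdowns.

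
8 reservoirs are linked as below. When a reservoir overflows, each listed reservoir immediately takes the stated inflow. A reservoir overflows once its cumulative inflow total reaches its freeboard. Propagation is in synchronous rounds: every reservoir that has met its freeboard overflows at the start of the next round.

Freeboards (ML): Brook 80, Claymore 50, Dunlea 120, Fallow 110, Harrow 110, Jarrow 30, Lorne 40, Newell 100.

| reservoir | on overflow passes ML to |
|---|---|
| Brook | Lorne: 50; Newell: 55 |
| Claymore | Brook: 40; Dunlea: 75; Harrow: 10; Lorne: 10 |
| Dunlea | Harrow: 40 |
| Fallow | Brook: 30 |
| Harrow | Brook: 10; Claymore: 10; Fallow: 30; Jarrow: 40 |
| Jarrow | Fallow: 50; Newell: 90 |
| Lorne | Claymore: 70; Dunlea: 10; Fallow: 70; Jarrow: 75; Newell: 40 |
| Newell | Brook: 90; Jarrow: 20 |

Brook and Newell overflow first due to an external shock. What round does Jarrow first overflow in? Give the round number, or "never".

Round 1 — Brook, Newell overflow (initial).
  Jarrow: +20 → 20 < 30
  Lorne: +50 → 50 ≥ 40
Round 2 — Lorne overflows.
  Claymore: +70 → 70 ≥ 50
  Dunlea: +10 → 10 < 120
  Fallow: +70 → 70 < 110
  Jarrow: +75 → 95 ≥ 30
Round 3 — Claymore, Jarrow overflow.
  Dunlea: +75 → 85 < 120
  Fallow: +50 → 120 ≥ 110
  Harrow: +10 → 10 < 110
Round 4 — Fallow overflows.
No further overflows.

3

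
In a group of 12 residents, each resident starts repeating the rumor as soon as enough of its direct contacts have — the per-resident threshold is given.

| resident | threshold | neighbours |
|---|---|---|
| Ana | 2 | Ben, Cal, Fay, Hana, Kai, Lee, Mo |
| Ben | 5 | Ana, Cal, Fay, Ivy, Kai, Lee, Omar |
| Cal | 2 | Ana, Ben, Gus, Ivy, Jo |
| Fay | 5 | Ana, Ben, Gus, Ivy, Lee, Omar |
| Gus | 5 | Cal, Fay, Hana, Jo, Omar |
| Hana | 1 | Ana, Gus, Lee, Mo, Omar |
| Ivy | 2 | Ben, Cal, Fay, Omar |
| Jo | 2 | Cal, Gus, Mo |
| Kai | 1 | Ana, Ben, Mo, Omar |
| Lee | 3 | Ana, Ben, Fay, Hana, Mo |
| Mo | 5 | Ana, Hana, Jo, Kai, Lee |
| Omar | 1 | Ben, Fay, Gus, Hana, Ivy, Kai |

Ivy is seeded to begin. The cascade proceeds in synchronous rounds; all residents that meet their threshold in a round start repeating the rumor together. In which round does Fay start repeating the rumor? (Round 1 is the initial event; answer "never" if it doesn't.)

8

Round 1 — Ivy starts repeating the rumor (initial).
Round 2 — checking thresholds:
  Ben: 1 of 7 neighbours < 5, not yet.
  Cal: 1 of 5 neighbours < 2, not yet.
  Fay: 1 of 6 neighbours < 5, not yet.
  Omar: 1 of 6 neighbours ≥ 1, starts repeating the rumor.
Round 3 — checking thresholds:
  Ben: 2 of 7 neighbours < 5, not yet.
  Cal: 1 of 5 neighbours < 2, not yet.
  Fay: 2 of 6 neighbours < 5, not yet.
  Gus: 1 of 5 neighbours < 5, not yet.
  Hana: 1 of 5 neighbours ≥ 1, starts repeating the rumor.
  Kai: 1 of 4 neighbours ≥ 1, starts repeating the rumor.
Round 4 — checking thresholds:
  Ana: 2 of 7 neighbours ≥ 2, starts repeating the rumor.
  Ben: 3 of 7 neighbours < 5, not yet.
  Cal: 1 of 5 neighbours < 2, not yet.
  Fay: 2 of 6 neighbours < 5, not yet.
  Gus: 2 of 5 neighbours < 5, not yet.
  Lee: 1 of 5 neighbours < 3, not yet.
  Mo: 2 of 5 neighbours < 5, not yet.
Round 5 — checking thresholds:
  Ben: 4 of 7 neighbours < 5, not yet.
  Cal: 2 of 5 neighbours ≥ 2, starts repeating the rumor.
  Fay: 3 of 6 neighbours < 5, not yet.
  Gus: 2 of 5 neighbours < 5, not yet.
  Lee: 2 of 5 neighbours < 3, not yet.
  Mo: 3 of 5 neighbours < 5, not yet.
Round 6 — checking thresholds:
  Ben: 5 of 7 neighbours ≥ 5, starts repeating the rumor.
  Fay: 3 of 6 neighbours < 5, not yet.
  Gus: 3 of 5 neighbours < 5, not yet.
  Jo: 1 of 3 neighbours < 2, not yet.
  Lee: 2 of 5 neighbours < 3, not yet.
  Mo: 3 of 5 neighbours < 5, not yet.
Round 7 — checking thresholds:
  Fay: 4 of 6 neighbours < 5, not yet.
  Gus: 3 of 5 neighbours < 5, not yet.
  Jo: 1 of 3 neighbours < 2, not yet.
  Lee: 3 of 5 neighbours ≥ 3, starts repeating the rumor.
  Mo: 3 of 5 neighbours < 5, not yet.
Round 8 — checking thresholds:
  Fay: 5 of 6 neighbours ≥ 5, starts repeating the rumor.
  Gus: 3 of 5 neighbours < 5, not yet.
  Jo: 1 of 3 neighbours < 2, not yet.
  Mo: 4 of 5 neighbours < 5, not yet.
Round 9 — no new spreads; cascade stops.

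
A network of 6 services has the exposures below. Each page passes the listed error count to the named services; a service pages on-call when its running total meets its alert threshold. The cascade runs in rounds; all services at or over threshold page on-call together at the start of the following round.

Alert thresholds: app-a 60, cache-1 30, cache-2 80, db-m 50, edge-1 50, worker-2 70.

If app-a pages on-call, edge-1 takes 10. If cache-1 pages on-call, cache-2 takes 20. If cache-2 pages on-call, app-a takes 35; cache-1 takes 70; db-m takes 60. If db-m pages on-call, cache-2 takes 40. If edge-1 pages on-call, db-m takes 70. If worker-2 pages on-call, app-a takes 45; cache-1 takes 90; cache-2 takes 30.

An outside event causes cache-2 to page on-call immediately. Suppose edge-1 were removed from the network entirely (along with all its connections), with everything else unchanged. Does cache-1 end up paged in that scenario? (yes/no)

With edge-1 removed:
Round 1 — cache-2 pages on-call (initial).
  app-a: +35 → 35 < 60
  cache-1: +70 → 70 ≥ 30
  db-m: +60 → 60 ≥ 50
Round 2 — cache-1, db-m page on-call.
No further pages.

yes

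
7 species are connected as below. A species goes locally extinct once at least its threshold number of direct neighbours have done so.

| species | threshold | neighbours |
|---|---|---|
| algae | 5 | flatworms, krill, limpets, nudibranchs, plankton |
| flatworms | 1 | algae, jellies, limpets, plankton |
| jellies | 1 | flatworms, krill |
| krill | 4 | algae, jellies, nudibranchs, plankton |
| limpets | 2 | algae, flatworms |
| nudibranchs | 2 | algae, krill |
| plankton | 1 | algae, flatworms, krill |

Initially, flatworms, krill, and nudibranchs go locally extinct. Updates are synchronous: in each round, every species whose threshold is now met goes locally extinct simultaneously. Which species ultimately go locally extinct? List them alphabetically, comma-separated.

flatworms, jellies, krill, nudibranchs, plankton

Round 1 — flatworms, krill, nudibranchs go locally extinct (initial).
Round 2 — checking thresholds:
  algae: 3 of 5 neighbours < 5, holds.
  jellies: 2 of 2 neighbours ≥ 1, goes locally extinct.
  limpets: 1 of 2 neighbours < 2, holds.
  plankton: 2 of 3 neighbours ≥ 1, goes locally extinct.
Round 3 — no new extinctions; cascade stops.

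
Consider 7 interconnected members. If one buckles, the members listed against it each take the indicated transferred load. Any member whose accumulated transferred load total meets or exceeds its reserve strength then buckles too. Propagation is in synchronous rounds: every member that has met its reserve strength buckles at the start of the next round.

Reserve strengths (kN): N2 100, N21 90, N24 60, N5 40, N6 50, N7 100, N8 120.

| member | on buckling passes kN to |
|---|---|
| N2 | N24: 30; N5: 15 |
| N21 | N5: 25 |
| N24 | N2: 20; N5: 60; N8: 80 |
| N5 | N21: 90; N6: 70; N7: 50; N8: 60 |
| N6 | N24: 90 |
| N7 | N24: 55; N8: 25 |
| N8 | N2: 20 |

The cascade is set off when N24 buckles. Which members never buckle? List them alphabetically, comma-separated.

Round 1 — N24 buckles (initial).
  N2: +20 → 20 < 100
  N5: +60 → 60 ≥ 40
  N8: +80 → 80 < 120
Round 2 — N5 buckles.
  N21: +90 → 90 ≥ 90
  N6: +70 → 70 ≥ 50
  N7: +50 → 50 < 100
  N8: +60 → 140 ≥ 120
Round 3 — N21, N6, N8 buckle.
  N2: +20 → 40 < 100
No further bucklings.

N2, N7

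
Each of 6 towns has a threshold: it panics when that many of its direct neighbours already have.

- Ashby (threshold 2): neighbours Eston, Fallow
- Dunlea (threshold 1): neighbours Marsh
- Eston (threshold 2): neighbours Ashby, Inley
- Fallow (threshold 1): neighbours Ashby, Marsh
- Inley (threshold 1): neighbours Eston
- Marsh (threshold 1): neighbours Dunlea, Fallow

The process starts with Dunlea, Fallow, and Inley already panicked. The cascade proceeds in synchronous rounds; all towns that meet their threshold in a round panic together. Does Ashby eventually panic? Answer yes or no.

Round 1 — Dunlea, Fallow, Inley panic (initial).
Round 2 — checking thresholds:
  Ashby: 1 of 2 neighbours < 2, holds.
  Eston: 1 of 2 neighbours < 2, holds.
  Marsh: 2 of 2 neighbours ≥ 1, panics.
Round 3 — no new panics; cascade stops.

no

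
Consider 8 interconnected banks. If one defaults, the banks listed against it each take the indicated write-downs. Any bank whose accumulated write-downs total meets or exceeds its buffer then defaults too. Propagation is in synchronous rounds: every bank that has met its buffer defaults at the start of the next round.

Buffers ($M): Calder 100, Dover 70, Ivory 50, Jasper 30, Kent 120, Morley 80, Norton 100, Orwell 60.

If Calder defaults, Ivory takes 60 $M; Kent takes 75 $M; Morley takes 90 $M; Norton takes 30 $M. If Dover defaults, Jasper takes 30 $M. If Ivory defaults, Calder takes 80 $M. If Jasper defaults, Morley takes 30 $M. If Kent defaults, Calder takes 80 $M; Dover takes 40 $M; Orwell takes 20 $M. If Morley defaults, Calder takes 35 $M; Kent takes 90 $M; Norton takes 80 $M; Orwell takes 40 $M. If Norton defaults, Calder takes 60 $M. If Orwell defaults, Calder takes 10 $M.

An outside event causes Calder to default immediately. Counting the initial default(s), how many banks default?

6

Round 1 — Calder defaults (initial).
  Ivory: +60 → 60 ≥ 50
  Kent: +75 → 75 < 120
  Morley: +90 → 90 ≥ 80
  Norton: +30 → 30 < 100
Round 2 — Ivory, Morley default.
  Kent: +90 → 165 ≥ 120
  Norton: +80 → 110 ≥ 100
  Orwell: +40 → 40 < 60
Round 3 — Kent, Norton default.
  Dover: +40 → 40 < 70
  Orwell: +20 → 60 ≥ 60
Round 4 — Orwell defaults.
No further defaults.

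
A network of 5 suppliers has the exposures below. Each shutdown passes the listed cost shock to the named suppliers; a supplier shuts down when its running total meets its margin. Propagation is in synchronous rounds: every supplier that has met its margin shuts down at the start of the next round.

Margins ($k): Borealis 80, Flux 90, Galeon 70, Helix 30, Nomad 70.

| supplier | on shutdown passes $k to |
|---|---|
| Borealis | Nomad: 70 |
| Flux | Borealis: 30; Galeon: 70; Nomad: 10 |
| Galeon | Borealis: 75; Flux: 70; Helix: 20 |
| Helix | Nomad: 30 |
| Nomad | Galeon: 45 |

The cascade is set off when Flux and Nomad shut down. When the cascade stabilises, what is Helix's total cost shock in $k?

20

Round 1 — Flux, Nomad shut down (initial).
  Borealis: +30 → 30 < 80
  Galeon: +70+45 → 115 ≥ 70
Round 2 — Galeon shuts down.
  Borealis: +75 → 105 ≥ 80
  Helix: +20 → 20 < 30
Round 3 — Borealis shuts down.
No further shutdowns.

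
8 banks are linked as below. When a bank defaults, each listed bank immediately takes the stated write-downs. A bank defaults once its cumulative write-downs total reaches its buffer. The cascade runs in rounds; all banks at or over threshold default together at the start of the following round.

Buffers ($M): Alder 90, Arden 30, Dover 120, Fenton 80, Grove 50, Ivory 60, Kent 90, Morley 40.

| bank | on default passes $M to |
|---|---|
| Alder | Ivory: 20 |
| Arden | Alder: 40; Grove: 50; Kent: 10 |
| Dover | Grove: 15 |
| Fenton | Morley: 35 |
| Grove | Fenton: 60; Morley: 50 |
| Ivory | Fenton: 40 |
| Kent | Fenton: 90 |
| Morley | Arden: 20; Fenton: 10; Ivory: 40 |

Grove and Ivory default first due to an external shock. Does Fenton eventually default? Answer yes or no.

yes

Round 1 — Grove, Ivory default (initial).
  Fenton: +60+40 → 100 ≥ 80
  Morley: +50 → 50 ≥ 40
Round 2 — Fenton, Morley default.
  Arden: +20 → 20 < 30
No further defaults.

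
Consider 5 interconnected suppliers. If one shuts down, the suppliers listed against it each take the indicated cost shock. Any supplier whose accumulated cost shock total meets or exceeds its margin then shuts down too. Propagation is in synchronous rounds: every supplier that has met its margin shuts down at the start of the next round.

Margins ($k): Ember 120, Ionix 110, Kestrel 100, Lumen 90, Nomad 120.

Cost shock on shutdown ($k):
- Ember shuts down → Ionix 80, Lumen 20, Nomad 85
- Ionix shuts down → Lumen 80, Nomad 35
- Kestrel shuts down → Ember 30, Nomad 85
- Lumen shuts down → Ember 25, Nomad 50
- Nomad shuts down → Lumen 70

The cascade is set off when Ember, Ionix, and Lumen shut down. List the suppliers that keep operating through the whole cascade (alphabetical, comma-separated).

Round 1 — Ember, Ionix, Lumen shut down (initial).
  Nomad: +85+35+50 → 170 ≥ 120
Round 2 — Nomad shuts down.
No further shutdowns.

Kestrel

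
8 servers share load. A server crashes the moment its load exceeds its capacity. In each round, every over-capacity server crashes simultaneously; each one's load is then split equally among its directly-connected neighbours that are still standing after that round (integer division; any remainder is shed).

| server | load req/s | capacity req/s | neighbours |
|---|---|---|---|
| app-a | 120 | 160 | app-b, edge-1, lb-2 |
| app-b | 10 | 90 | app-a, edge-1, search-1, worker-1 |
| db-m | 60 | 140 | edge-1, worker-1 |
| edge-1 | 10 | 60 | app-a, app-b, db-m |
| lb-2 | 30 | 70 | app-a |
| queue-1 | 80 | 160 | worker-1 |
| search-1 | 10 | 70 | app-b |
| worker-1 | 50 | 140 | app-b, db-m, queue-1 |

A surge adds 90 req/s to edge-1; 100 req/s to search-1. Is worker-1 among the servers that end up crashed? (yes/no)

no

Round 1 — edge-1 at 100 > 60; search-1 at 110 > 70. edge-1, search-1 crash.
  edge-1 sheds 100 req/s to app-a, app-b, db-m: 33 each (1 lost).
    app-a: 120+33 = 153 ≤ 160
    app-b: 10+33 = 43 ≤ 90
    db-m: 60+33 = 93 ≤ 140
  search-1 sheds 110 req/s to app-b: 110 each.
    app-b: 43+110 = 153 > 90
Round 2 — app-b crashes.
  app-b sheds 153 req/s to app-a, worker-1: 76 each (1 lost).
    app-a: 153+76 = 229 > 160
    worker-1: 50+76 = 126 ≤ 140
Round 3 — app-a crashes.
  app-a sheds 229 req/s to lb-2: 229 each.
    lb-2: 30+229 = 259 > 70
Round 4 — lb-2 crashes.
  lb-2 sheds 259 req/s: no online neighbours, lost.
No further crashes.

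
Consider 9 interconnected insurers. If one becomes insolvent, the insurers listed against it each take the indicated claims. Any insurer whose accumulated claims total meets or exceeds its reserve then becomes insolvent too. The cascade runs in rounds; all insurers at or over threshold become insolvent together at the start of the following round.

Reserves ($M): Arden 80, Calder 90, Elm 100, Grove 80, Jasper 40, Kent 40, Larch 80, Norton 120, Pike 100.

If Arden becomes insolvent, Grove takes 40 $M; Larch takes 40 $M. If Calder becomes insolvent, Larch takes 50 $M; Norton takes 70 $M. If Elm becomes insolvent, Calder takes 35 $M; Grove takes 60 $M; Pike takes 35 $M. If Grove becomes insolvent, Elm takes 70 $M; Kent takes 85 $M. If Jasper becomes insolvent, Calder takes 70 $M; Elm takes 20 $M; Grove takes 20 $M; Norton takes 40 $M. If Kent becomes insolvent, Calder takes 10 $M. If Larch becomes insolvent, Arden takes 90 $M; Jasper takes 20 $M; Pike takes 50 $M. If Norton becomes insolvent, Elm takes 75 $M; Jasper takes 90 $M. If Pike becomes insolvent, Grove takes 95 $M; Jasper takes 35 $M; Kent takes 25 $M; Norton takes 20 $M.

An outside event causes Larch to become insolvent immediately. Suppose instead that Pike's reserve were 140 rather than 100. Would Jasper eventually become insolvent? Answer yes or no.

no

With Pike's reserve at 140:
Round 1 — Larch becomes insolvent (initial).
  Arden: +90 → 90 ≥ 80
  Jasper: +20 → 20 < 40
  Pike: +50 → 50 < 140
Round 2 — Arden becomes insolvent.
  Grove: +40 → 40 < 80
No further insolvencies.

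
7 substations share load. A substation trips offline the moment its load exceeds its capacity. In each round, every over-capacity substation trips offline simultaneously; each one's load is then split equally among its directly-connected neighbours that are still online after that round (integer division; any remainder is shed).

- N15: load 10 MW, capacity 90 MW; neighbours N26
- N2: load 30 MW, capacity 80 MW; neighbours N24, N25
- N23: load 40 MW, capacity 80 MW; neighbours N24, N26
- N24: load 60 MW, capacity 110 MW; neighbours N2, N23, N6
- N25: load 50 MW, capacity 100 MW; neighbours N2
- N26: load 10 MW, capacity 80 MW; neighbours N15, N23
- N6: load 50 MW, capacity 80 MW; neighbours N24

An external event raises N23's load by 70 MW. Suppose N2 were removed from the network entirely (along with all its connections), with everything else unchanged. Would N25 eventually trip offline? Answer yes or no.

With N2 removed:
Round 1 — N23 at 110 > 80. N23 trips offline.
  N23 sheds 110 MW to N24, N26: 55 each.
    N24: 60+55 = 115 > 110
    N26: 10+55 = 65 ≤ 80
Round 2 — N24 trips offline.
  N24 sheds 115 MW to N6: 115 each.
    N6: 50+115 = 165 > 80
Round 3 — N6 trips offline.
  N6 sheds 165 MW: no online neighbours, lost.
No further trips.

no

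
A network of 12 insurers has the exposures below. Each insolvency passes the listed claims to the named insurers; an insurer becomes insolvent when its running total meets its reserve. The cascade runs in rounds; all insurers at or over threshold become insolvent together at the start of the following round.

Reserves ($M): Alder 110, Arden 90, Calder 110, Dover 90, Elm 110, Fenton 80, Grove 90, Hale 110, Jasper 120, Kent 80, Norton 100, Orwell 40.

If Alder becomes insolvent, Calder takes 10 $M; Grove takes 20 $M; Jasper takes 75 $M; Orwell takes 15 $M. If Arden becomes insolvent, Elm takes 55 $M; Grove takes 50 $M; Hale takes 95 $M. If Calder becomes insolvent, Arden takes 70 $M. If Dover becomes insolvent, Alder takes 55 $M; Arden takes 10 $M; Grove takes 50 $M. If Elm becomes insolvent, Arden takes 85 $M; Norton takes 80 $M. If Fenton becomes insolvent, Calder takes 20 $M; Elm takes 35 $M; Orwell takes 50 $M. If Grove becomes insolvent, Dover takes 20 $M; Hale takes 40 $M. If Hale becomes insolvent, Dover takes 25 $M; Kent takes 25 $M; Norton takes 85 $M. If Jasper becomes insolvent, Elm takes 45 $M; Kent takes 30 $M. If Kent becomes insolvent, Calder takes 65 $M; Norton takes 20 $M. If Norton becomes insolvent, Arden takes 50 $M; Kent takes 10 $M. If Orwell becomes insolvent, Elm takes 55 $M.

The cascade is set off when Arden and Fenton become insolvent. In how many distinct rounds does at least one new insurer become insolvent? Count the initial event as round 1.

Round 1 — Arden, Fenton become insolvent (initial).
  Calder: +20 → 20 < 110
  Elm: +55+35 → 90 < 110
  Grove: +50 → 50 < 90
  Hale: +95 → 95 < 110
  Orwell: +50 → 50 ≥ 40
Round 2 — Orwell becomes insolvent.
  Elm: +55 → 145 ≥ 110
Round 3 — Elm becomes insolvent.
  Norton: +80 → 80 < 100
No further insolvencies.

3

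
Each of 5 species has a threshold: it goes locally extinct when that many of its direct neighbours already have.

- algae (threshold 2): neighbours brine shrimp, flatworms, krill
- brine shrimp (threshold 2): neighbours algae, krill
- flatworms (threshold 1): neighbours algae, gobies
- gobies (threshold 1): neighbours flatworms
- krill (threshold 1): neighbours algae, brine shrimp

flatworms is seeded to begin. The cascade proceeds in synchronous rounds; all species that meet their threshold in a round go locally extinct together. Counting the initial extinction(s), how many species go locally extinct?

Round 1 — flatworms goes locally extinct (initial).
Round 2 — checking thresholds:
  algae: 1 of 3 neighbours < 2, below threshold.
  gobies: 1 of 1 neighbours ≥ 1, goes locally extinct.
Round 3 — no new extinctions; cascade stops.

2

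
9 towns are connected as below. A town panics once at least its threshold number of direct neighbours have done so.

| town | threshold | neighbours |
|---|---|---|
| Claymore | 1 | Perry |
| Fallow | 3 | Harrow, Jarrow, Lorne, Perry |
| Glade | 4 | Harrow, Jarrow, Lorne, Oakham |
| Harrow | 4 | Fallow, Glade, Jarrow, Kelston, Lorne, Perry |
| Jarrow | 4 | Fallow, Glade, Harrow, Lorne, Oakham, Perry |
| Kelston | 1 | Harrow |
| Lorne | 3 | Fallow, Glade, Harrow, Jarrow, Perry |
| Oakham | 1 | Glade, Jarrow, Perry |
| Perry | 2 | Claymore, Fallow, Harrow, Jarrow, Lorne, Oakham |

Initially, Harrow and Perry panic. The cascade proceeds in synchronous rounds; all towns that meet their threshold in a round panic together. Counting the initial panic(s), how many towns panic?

Round 1 — Harrow, Perry panic (initial).
Round 2 — checking thresholds:
  Claymore: 1 of 1 neighbours ≥ 1, panics.
  Fallow: 2 of 4 neighbours < 3, below threshold.
  Glade: 1 of 4 neighbours < 4, below threshold.
  Jarrow: 2 of 6 neighbours < 4, below threshold.
  Kelston: 1 of 1 neighbours ≥ 1, panics.
  Lorne: 2 of 5 neighbours < 3, below threshold.
  Oakham: 1 of 3 neighbours ≥ 1, panics.
Round 3 — no new panics; cascade stops.

5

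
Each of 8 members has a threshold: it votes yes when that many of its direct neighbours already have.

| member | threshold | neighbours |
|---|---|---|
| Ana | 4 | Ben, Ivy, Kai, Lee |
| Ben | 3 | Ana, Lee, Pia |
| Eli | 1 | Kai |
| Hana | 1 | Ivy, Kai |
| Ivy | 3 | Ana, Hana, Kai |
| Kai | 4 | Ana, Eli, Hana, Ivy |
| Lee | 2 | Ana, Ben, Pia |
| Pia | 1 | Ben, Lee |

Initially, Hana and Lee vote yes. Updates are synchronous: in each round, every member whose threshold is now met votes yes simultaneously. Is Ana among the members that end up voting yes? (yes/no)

Round 1 — Hana, Lee vote yes (initial).
Round 2 — checking thresholds:
  Ana: 1 of 4 neighbours < 4, holds.
  Ben: 1 of 3 neighbours < 3, holds.
  Ivy: 1 of 3 neighbours < 3, holds.
  Kai: 1 of 4 neighbours < 4, holds.
  Pia: 1 of 2 neighbours ≥ 1, votes yes.
Round 3 — no new yes votes; cascade stops.

no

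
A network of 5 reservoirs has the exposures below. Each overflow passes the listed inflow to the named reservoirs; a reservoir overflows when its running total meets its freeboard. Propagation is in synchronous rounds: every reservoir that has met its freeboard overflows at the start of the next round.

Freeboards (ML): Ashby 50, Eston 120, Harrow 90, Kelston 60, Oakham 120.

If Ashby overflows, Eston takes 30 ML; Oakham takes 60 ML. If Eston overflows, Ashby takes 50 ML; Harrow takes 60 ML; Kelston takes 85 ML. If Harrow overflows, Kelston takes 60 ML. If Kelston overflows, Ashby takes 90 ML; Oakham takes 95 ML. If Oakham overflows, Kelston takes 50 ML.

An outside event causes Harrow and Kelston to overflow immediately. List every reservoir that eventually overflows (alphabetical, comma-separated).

Ashby, Harrow, Kelston, Oakham

Round 1 — Harrow, Kelston overflow (initial).
  Ashby: +90 → 90 ≥ 50
  Oakham: +95 → 95 < 120
Round 2 — Ashby overflows.
  Eston: +30 → 30 < 120
  Oakham: +60 → 155 ≥ 120
Round 3 — Oakham overflows.
No further overflows.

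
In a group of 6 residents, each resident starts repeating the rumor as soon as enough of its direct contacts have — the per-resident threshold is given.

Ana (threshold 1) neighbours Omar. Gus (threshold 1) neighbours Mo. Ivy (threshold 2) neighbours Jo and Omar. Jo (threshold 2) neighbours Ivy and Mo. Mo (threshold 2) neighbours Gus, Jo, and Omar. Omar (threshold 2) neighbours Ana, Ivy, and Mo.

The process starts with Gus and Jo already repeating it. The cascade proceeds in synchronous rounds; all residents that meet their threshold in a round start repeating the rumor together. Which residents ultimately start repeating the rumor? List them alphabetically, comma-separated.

Round 1 — Gus, Jo start repeating the rumor (initial).
Round 2 — checking thresholds:
  Ivy: 1 of 2 neighbours < 2, not yet.
  Mo: 2 of 3 neighbours ≥ 2, starts repeating the rumor.
Round 3 — no new spreads; cascade stops.

Gus, Jo, Mo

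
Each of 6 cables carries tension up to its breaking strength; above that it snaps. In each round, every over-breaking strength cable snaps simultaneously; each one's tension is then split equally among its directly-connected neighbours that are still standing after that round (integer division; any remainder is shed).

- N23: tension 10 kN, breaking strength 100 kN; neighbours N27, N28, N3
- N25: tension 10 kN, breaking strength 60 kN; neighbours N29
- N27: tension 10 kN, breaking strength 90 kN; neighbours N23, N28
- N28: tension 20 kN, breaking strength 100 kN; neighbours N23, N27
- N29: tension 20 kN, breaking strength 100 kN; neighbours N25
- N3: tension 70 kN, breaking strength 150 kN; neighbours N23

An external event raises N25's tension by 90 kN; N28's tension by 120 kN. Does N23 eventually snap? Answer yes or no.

no

Round 1 — N25 at 100 > 60; N28 at 140 > 100. N25, N28 snap.
  N25 sheds 100 kN to N29: 100 each.
    N29: 20+100 = 120 > 100
  N28 sheds 140 kN to N23, N27: 70 each.
    N23: 10+70 = 80 ≤ 100
    N27: 10+70 = 80 ≤ 90
Round 2 — N29 snaps.
  N29 sheds 120 kN: no online neighbours, lost.
No further breaks.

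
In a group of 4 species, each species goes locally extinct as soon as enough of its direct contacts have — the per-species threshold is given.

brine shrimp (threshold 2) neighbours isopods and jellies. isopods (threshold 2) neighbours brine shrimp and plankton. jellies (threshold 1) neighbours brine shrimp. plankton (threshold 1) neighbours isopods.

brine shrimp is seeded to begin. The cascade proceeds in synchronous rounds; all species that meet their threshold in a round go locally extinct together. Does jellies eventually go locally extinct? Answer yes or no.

Round 1 — brine shrimp goes locally extinct (initial).
Round 2 — checking thresholds:
  isopods: 1 of 2 neighbours < 2, not yet.
  jellies: 1 of 1 neighbours ≥ 1, goes locally extinct.
Round 3 — no new extinctions; cascade stops.

yes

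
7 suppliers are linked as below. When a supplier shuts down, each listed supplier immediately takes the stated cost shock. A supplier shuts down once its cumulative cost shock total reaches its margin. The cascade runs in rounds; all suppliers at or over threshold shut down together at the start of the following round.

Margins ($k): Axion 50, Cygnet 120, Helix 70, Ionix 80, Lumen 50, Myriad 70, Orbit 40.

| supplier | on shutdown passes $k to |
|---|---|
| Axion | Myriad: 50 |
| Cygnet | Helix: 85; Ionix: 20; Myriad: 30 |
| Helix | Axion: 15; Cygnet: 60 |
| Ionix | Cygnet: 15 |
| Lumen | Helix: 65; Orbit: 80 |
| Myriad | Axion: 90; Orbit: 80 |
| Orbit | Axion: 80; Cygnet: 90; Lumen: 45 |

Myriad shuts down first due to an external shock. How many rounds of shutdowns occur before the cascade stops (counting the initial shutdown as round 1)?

2

Round 1 — Myriad shuts down (initial).
  Axion: +90 → 90 ≥ 50
  Orbit: +80 → 80 ≥ 40
Round 2 — Axion, Orbit shut down.
  Cygnet: +90 → 90 < 120
  Lumen: +45 → 45 < 50
No further shutdowns.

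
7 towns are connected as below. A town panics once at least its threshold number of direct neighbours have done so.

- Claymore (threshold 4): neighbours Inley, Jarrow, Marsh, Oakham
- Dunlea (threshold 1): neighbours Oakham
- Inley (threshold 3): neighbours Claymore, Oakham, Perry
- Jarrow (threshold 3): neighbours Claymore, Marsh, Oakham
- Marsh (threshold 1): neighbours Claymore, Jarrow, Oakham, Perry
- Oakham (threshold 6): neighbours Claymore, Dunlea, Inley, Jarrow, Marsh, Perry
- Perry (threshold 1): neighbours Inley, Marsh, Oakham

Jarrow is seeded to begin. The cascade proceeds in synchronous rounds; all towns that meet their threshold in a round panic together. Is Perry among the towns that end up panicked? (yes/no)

Round 1 — Jarrow panics (initial).
Round 2 — checking thresholds:
  Claymore: 1 of 4 neighbours < 4, below threshold.
  Marsh: 1 of 4 neighbours ≥ 1, panics.
  Oakham: 1 of 6 neighbours < 6, below threshold.
Round 3 — checking thresholds:
  Claymore: 2 of 4 neighbours < 4, below threshold.
  Oakham: 2 of 6 neighbours < 6, below threshold.
  Perry: 1 of 3 neighbours ≥ 1, panics.
Round 4 — no new panics; cascade stops.

yes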